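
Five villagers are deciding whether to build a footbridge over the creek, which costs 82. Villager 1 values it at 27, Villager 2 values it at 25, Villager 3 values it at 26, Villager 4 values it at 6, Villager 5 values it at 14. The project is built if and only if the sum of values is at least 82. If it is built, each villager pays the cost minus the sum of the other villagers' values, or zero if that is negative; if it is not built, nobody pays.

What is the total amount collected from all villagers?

30

Total value 98 ≥ cost 82, so it is built.
Villager 1: others sum to 71; max(0, 82 - 71) = 11.
Villager 2: others sum to 73; max(0, 82 - 73) = 9.
Villager 3: others sum to 72; max(0, 82 - 72) = 10.
Villager 4: others sum to 92; max(0, 82 - 92) = 0.
Villager 5: others sum to 84; max(0, 82 - 84) = 0.
Total collected = 11 + 9 + 10 + 0 + 0 = 30.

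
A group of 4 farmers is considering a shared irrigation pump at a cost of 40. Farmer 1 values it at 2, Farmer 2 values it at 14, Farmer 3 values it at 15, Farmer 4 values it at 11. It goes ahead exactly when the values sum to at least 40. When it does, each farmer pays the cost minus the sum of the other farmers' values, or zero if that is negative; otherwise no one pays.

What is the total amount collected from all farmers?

Total value 42 ≥ cost 40, so it is built.
Farmer 1: others sum to 40; max(0, 40 - 40) = 0.
Farmer 2: others sum to 28; max(0, 40 - 28) = 12.
Farmer 3: others sum to 27; max(0, 40 - 27) = 13.
Farmer 4: others sum to 31; max(0, 40 - 31) = 9.
Total collected = 0 + 12 + 13 + 9 = 34.

34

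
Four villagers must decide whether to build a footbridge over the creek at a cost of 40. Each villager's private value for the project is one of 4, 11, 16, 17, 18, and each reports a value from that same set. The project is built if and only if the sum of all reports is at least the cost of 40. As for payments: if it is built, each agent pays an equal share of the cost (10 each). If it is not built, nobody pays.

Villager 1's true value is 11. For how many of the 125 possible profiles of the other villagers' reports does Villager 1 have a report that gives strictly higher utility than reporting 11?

Others report (4, 4, 16): truth gives 0; report 16 gives 1 > 0. Violating.
Others report (4, 4, 17): truth gives 0; report 16 gives 1 > 0. Violating.
Others report (4, 4, 18): truth gives 0; report 16 gives 1 > 0. Violating.
Others report (4, 11, 11): truth gives 0; report 16 gives 1 > 0. Violating.
Others report (4, 4, 4): truth gives 0; no alternative beats it.
Others report (4, 4, 11): truth gives 0; no alternative beats it.
(Checking all 125 profiles: 12 have a profitable deviation, 113 do not.)

12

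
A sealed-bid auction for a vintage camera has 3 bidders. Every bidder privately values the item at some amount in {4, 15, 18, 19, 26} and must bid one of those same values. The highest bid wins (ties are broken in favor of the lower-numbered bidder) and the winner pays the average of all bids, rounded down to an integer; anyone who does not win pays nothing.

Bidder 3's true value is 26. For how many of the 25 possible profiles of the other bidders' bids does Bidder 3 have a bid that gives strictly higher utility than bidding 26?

9

Others bid (4, 4): truth gives 15; bid 15 gives 19 > 15. Violating.
Others bid (4, 15): truth gives 11; bid 18 gives 14 > 11. Violating.
Others bid (4, 18): truth gives 10; bid 19 gives 13 > 10. Violating.
Others bid (15, 4): truth gives 11; bid 18 gives 14 > 11. Violating.
Others bid (4, 19): truth gives 10; no alternative beats it.
Others bid (4, 26): truth gives 0; no alternative beats it.
(Checking all 25 profiles: 9 have a profitable deviation, 16 do not.)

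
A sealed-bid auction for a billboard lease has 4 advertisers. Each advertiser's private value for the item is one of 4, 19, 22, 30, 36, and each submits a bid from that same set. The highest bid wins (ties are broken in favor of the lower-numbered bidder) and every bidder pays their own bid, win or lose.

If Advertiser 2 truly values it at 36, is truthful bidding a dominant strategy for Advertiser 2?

No

Consider the case where Advertiser 1 bids 4, Advertiser 3 bids 4 and Advertiser 4 bids 4.
Truthful bid 36: wins, pays 36, utility 36 - 36 = 0.
Bid 19 instead: wins, pays 19, utility 36 - 19 = 17.
Since 17 > 0, bidding 19 is strictly better here, so truthful bidding is not dominant.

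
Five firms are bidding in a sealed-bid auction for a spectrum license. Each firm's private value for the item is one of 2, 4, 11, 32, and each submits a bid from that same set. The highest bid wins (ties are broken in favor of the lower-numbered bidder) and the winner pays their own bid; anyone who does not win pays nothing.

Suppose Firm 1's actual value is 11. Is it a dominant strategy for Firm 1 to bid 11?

Consider the case where Firm 2 bids 2, Firm 3 bids 2, Firm 4 bids 2 and Firm 5 bids 2.
Truthful bid 11: wins, pays 11, utility 11 - 11 = 0.
Bid 2 instead: wins, pays 2, utility 11 - 2 = 9.
Since 9 > 0, bidding 2 is strictly better here, so truthful bidding is not dominant.

No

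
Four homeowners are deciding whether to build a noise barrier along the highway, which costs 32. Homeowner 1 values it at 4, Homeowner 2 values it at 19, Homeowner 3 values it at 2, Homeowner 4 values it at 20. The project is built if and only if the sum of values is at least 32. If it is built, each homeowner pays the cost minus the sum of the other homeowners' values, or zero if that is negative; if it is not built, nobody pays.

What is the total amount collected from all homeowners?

13

Total value 45 ≥ cost 32, so it is built.
Homeowner 1: others sum to 41; max(0, 32 - 41) = 0.
Homeowner 2: others sum to 26; max(0, 32 - 26) = 6.
Homeowner 3: others sum to 43; max(0, 32 - 43) = 0.
Homeowner 4: others sum to 25; max(0, 32 - 25) = 7.
Total collected = 0 + 6 + 0 + 7 = 13.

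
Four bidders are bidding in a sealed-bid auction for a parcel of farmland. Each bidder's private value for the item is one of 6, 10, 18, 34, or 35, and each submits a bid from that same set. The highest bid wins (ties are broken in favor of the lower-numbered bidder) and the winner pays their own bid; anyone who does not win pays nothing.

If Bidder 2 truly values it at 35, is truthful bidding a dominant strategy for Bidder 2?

Consider the case where Bidder 1 bids 6, Bidder 3 bids 6 and Bidder 4 bids 6.
Truthful bid 35: wins, pays 35, utility 35 - 35 = 0.
Bid 10 instead: wins, pays 10, utility 35 - 10 = 25.
Since 25 > 0, bidding 10 is strictly better here, so truthful bidding is not dominant.

No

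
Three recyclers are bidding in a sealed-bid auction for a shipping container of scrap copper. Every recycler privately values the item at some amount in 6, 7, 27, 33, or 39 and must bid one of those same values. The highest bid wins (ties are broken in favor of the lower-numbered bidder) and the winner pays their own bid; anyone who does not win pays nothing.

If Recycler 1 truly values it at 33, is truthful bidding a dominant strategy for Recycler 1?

No

Consider the case where Recycler 2 bids 6 and Recycler 3 bids 6.
Truthful bid 33: wins, pays 33, utility 33 - 33 = 0.
Bid 6 instead: wins, pays 6, utility 33 - 6 = 27.
Since 27 > 0, bidding 6 is strictly better here, so truthful bidding is not dominant.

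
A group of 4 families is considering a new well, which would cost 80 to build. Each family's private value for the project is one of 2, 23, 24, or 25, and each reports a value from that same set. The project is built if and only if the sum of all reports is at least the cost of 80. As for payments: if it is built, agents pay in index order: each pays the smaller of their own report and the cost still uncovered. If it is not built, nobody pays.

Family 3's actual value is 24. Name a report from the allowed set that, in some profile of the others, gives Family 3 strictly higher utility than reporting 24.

Suppose Family 1 reports 23, Family 2 reports 23 and Family 4 reports 23.
Report 24: project built, pays 24, utility 24 - 24 = 0.
Report 23: project built, pays 23, utility 24 - 23 = 1.
So reporting 23 beats truth here (1 > 0).

23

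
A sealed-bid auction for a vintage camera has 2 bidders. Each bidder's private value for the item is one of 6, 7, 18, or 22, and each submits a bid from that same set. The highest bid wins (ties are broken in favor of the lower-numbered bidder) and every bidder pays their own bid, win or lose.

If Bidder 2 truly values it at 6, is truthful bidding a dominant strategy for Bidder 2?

Consider the case where Bidder 1 bids 6.
Truthful bid 6: loses but pays 6, utility -6.
Bid 7 instead: wins, pays 7, utility 6 - 7 = -1.
Since -1 > -6, bidding 7 is strictly better here, so truthful bidding is not dominant.

No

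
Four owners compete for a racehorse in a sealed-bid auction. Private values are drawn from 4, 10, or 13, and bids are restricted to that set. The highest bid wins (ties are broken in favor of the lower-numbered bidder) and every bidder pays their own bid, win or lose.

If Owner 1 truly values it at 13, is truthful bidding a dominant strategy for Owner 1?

Consider the case where Owner 2 bids 4, Owner 3 bids 4 and Owner 4 bids 4.
Truthful bid 13: wins, pays 13, utility 13 - 13 = 0.
Bid 4 instead: wins, pays 4, utility 13 - 4 = 9.
Since 9 > 0, bidding 4 is strictly better here, so truthful bidding is not dominant.

No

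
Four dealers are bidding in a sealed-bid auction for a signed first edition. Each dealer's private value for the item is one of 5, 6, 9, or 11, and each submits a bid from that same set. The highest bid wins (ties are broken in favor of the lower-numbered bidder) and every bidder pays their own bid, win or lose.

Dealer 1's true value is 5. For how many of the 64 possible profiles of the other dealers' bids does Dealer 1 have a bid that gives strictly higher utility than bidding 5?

Others bid (5, 5, 6): truth gives -5; bid 6 gives -1 > -5. Violating.
Others bid (5, 5, 9): truth gives -5; bid 9 gives -4 > -5. Violating.
Others bid (5, 6, 5): truth gives -5; bid 6 gives -1 > -5. Violating.
Others bid (5, 6, 6): truth gives -5; bid 6 gives -1 > -5. Violating.
Others bid (5, 5, 5): truth gives 0; no alternative beats it.
Others bid (5, 5, 11): truth gives -5; no alternative beats it.
(Checking all 64 profiles: 26 have a profitable deviation, 38 do not.)

26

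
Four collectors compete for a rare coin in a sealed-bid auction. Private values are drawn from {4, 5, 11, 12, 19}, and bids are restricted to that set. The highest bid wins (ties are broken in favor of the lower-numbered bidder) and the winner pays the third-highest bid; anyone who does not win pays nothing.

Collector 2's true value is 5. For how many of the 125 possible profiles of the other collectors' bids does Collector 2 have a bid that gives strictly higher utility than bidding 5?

Others bid (4, 4, 11): truth gives 0; bid 11 gives 1 > 0. Violating.
Others bid (4, 4, 12): truth gives 0; bid 12 gives 1 > 0. Violating.
Others bid (4, 4, 19): truth gives 0; bid 19 gives 1 > 0. Violating.
Others bid (4, 11, 4): truth gives 0; bid 11 gives 1 > 0. Violating.
Others bid (4, 4, 4): truth gives 1; no alternative beats it.
Others bid (4, 4, 5): truth gives 1; no alternative beats it.
(Checking all 125 profiles: 9 have a profitable deviation, 116 do not.)

9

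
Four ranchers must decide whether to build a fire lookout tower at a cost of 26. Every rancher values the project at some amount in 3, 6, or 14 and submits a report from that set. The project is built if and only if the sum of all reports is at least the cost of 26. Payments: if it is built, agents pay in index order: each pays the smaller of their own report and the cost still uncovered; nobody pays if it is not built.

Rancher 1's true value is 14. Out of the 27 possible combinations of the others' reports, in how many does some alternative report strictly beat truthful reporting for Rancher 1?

19

Others report (3, 3, 14): truth gives 0; report 6 gives 8 > 0. Violating.
Others report (3, 6, 14): truth gives 0; report 3 gives 11 > 0. Violating.
Others report (3, 14, 3): truth gives 0; report 6 gives 8 > 0. Violating.
Others report (3, 14, 6): truth gives 0; report 3 gives 11 > 0. Violating.
Others report (3, 3, 3): truth gives 0; no alternative beats it.
Others report (3, 3, 6): truth gives 0; no alternative beats it.
(Checking all 27 profiles: 19 have a profitable deviation, 8 do not.)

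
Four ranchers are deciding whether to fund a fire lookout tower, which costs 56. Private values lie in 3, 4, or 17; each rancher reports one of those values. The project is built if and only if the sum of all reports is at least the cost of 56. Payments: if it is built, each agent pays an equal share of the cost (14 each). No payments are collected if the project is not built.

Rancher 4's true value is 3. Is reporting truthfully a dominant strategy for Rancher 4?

Check each profile of the others' reports and compare truth against every alternative report.
Others report (3, 3, 3): truth gives 0, best alternative gives 0.
Others report (3, 3, 4): truth gives 0, best alternative gives 0.
Others report (3, 3, 17): truth gives 0, best alternative gives 0.
Others report (3, 4, 3): truth gives 0, best alternative gives 0.
Others report (3, 4, 4): truth gives 0, best alternative gives 0.
Others report (3, 4, 17): truth gives 0, best alternative gives 0.
(Remaining 21 profiles checked similarly; truth is weakly best in each.)
In every case the truthful report is at least as good as any alternative, so it is a dominant strategy.

Yes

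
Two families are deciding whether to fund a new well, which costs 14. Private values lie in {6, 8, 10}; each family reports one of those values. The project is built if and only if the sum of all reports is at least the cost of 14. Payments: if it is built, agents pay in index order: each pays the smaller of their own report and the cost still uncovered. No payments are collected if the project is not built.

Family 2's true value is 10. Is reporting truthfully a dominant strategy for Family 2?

Check each profile of the others' reports and compare truth against every alternative report.
Others report (10): truth gives 6, best alternative gives 6.
Others report (8): truth gives 4, best alternative gives 4.
Others report (6): truth gives 2, best alternative gives 2.
In every case the truthful report is at least as good as any alternative, so it is a dominant strategy.

Yes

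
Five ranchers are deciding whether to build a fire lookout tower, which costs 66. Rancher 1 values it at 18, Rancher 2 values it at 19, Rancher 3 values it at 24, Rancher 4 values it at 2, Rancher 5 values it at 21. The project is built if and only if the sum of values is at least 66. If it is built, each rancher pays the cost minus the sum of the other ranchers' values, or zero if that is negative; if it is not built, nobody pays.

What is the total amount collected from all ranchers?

Total value 84 ≥ cost 66, so it is built.
Rancher 1: others sum to 66; max(0, 66 - 66) = 0.
Rancher 2: others sum to 65; max(0, 66 - 65) = 1.
Rancher 3: others sum to 60; max(0, 66 - 60) = 6.
Rancher 4: others sum to 82; max(0, 66 - 82) = 0.
Rancher 5: others sum to 63; max(0, 66 - 63) = 3.
Total collected = 0 + 1 + 6 + 0 + 3 = 10.

10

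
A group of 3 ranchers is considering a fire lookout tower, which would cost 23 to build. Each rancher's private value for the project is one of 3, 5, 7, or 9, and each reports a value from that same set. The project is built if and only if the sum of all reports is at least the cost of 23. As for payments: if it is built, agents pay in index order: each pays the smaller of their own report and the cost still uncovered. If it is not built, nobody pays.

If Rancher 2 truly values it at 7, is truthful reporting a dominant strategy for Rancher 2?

Consider the case where Rancher 1 reports 9 and Rancher 3 reports 9.
Truthful report 7: project built, pays 7, utility 7 - 7 = 0.
Report 5 instead: project built, pays 5, utility 7 - 5 = 2.
Since 2 > 0, reporting 5 is strictly better here, so truthful reporting is not dominant.

No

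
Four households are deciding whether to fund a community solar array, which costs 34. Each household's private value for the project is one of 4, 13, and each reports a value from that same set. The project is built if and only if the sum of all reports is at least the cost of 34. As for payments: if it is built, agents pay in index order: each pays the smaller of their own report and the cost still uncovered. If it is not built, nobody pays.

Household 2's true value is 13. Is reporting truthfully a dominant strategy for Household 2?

No

Consider the case where Household 1 reports 4, Household 3 reports 13 and Household 4 reports 13.
Truthful report 13: project built, pays 13, utility 13 - 13 = 0.
Report 4 instead: project built, pays 4, utility 13 - 4 = 9.
Since 9 > 0, reporting 4 is strictly better here, so truthful reporting is not dominant.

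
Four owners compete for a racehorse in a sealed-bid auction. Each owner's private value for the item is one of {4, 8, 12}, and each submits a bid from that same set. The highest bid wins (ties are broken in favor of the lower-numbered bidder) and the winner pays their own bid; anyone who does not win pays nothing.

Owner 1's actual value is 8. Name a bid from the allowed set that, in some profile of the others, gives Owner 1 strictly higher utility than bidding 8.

4

Suppose Owner 2 bids 4, Owner 3 bids 4 and Owner 4 bids 4.
Bid 8: wins, pays 8, utility 8 - 8 = 0.
Bid 4: wins, pays 4, utility 8 - 4 = 4.
So bidding 4 beats truth here (4 > 0).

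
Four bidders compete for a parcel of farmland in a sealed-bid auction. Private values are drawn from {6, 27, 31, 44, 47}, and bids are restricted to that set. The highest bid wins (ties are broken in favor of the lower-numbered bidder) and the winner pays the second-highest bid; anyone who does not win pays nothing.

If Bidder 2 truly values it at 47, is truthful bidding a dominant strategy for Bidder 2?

Check each profile of the others' bids and compare truth against every alternative bid.
Others bid (44, 6, 6): truth gives 3, best alternative gives 0.
Others bid (44, 6, 27): truth gives 3, best alternative gives 0.
Others bid (44, 6, 31): truth gives 3, best alternative gives 0.
Others bid (44, 6, 44): truth gives 3, best alternative gives 0.
Others bid (44, 27, 6): truth gives 3, best alternative gives 0.
Others bid (44, 27, 27): truth gives 3, best alternative gives 0.
(Remaining 119 profiles checked similarly; truth is weakly best in each.)
In every case the truthful bid is at least as good as any alternative, so it is a dominant strategy.

Yes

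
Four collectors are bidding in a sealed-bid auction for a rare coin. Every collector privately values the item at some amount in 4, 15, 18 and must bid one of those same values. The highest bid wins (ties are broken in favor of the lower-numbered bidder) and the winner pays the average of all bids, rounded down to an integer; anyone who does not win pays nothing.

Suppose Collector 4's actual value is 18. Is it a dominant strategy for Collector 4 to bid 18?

Consider the case where Collector 1 bids 4, Collector 2 bids 4 and Collector 3 bids 4.
Truthful bid 18: wins, pays 7, utility 18 - 7 = 11.
Bid 15 instead: wins, pays 6, utility 18 - 6 = 12.
Since 12 > 11, bidding 15 is strictly better here, so truthful bidding is not dominant.

No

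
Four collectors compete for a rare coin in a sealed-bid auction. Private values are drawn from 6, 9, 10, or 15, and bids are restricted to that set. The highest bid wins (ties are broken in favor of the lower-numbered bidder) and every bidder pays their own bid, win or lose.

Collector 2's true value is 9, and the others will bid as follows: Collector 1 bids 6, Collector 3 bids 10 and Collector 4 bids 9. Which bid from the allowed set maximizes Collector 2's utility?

10

Bid 6: loses but pays 6, utility -6.
Bid 9: loses but pays 9, utility -9.
Bid 10: wins, pays 10, utility 9 - 10 = -1.
Bid 15: wins, pays 15, utility 9 - 15 = -6.
The best choice is 10 with utility -1.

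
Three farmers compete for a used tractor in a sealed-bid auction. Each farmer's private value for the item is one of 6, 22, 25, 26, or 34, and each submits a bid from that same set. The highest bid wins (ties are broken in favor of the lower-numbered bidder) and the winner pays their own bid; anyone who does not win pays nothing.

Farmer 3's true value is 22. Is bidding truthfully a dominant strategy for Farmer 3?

Yes

Check each profile of the others' bids and compare truth against every alternative bid.
Others bid (6, 6): truth gives 0, best alternative gives 0.
Others bid (6, 22): truth gives 0, best alternative gives 0.
Others bid (6, 25): truth gives 0, best alternative gives 0.
Others bid (6, 26): truth gives 0, best alternative gives 0.
Others bid (6, 34): truth gives 0, best alternative gives 0.
Others bid (22, 6): truth gives 0, best alternative gives 0.
(Remaining 19 profiles checked similarly; truth is weakly best in each.)
In every case the truthful bid is at least as good as any alternative, so it is a dominant strategy.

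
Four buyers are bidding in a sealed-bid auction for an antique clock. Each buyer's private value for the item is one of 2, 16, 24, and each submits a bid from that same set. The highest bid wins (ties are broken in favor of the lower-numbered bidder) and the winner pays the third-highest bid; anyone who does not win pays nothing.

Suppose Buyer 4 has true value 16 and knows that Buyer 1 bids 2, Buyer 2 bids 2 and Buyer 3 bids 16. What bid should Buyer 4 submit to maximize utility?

24

Bid 2: loses, pays 0, utility 0.
Bid 16: loses, pays 0, utility 0.
Bid 24: wins, pays 2, utility 16 - 2 = 14.
The best choice is 24 with utility 14.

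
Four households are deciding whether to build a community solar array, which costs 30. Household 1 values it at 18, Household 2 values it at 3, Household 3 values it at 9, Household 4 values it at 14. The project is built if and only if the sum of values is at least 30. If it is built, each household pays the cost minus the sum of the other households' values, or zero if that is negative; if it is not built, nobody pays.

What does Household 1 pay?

Total value 44 ≥ cost 30, so the project is built.
The other households' values sum to 26.
Cost minus that sum is 30 - 26 = 4.

4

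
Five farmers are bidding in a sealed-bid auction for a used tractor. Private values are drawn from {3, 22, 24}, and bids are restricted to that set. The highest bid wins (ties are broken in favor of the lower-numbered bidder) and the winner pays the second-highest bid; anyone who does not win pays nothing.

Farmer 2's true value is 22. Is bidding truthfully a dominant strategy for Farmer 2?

Check each profile of the others' bids and compare truth against every alternative bid.
Others bid (3, 3, 3, 3): truth gives 19, best alternative gives 19.
Others bid (3, 3, 3, 22): truth gives 0, best alternative gives 0.
Others bid (3, 3, 3, 24): truth gives 0, best alternative gives 0.
Others bid (3, 3, 22, 3): truth gives 0, best alternative gives 0.
Others bid (3, 3, 22, 22): truth gives 0, best alternative gives 0.
Others bid (3, 3, 22, 24): truth gives 0, best alternative gives 0.
(Remaining 75 profiles checked similarly; truth is weakly best in each.)
In every case the truthful bid is at least as good as any alternative, so it is a dominant strategy.

Yes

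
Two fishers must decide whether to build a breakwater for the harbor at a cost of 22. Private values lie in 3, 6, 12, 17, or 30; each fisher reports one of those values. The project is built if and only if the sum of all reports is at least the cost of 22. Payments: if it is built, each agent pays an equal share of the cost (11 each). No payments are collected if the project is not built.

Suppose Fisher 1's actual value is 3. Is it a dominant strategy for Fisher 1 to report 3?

Check each profile of the others' reports and compare truth against every alternative report.
Others report (17): truth gives 0, best alternative gives -8.
Others report (30): truth gives -8, best alternative gives -8.
Others report (3): truth gives 0, best alternative gives 0.
Others report (6): truth gives 0, best alternative gives 0.
Others report (12): truth gives 0, best alternative gives 0.
In every case the truthful report is at least as good as any alternative, so it is a dominant strategy.

Yes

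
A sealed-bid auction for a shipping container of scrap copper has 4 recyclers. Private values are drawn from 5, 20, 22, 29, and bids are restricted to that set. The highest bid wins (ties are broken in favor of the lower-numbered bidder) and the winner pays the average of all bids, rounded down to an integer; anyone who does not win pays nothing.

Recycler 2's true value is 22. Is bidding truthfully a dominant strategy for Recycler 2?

Consider the case where Recycler 1 bids 5, Recycler 3 bids 5 and Recycler 4 bids 5.
Truthful bid 22: wins, pays 9, utility 22 - 9 = 13.
Bid 20 instead: wins, pays 8, utility 22 - 8 = 14.
Since 14 > 13, bidding 20 is strictly better here, so truthful bidding is not dominant.

No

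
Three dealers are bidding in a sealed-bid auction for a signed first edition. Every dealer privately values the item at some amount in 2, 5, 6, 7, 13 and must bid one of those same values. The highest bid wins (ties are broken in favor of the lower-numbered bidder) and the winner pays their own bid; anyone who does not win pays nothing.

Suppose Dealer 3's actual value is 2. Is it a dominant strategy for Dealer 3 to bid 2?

Yes

Check each profile of the others' bids and compare truth against every alternative bid.
Others bid (2, 2): truth gives 0, best alternative gives -3.
Others bid (2, 5): truth gives 0, best alternative gives 0.
Others bid (2, 6): truth gives 0, best alternative gives 0.
Others bid (2, 7): truth gives 0, best alternative gives 0.
Others bid (2, 13): truth gives 0, best alternative gives 0.
Others bid (5, 2): truth gives 0, best alternative gives 0.
(Remaining 19 profiles checked similarly; truth is weakly best in each.)
In every case the truthful bid is at least as good as any alternative, so it is a dominant strategy.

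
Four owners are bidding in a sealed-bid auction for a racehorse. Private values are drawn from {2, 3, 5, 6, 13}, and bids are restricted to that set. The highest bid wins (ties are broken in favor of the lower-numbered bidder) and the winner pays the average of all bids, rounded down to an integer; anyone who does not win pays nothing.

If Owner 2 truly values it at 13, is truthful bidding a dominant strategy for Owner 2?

Consider the case where Owner 1 bids 2, Owner 3 bids 2 and Owner 4 bids 2.
Truthful bid 13: wins, pays 4, utility 13 - 4 = 9.
Bid 3 instead: wins, pays 2, utility 13 - 2 = 11.
Since 11 > 9, bidding 3 is strictly better here, so truthful bidding is not dominant.

No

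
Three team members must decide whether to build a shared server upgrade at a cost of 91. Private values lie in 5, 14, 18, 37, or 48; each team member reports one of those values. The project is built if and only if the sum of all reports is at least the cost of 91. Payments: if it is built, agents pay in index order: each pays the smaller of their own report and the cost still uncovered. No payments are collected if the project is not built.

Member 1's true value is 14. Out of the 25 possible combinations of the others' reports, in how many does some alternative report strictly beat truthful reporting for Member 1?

1

Others report (48, 48): truth gives 0; report 5 gives 9 > 0. Violating.
Others report (5, 5): truth gives 0; no alternative beats it.
Others report (5, 14): truth gives 0; no alternative beats it.
(Checking all 25 profiles: 1 has a profitable deviation, 24 do not.)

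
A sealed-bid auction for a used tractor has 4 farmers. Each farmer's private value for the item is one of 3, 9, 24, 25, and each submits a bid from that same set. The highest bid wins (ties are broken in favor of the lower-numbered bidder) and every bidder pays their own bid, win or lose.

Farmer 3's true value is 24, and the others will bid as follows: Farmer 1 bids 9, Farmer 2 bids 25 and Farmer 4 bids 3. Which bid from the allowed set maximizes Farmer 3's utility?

3

Bid 3: loses but pays 3, utility -3.
Bid 9: loses but pays 9, utility -9.
Bid 24: loses but pays 24, utility -24.
Bid 25: loses but pays 25, utility -25.
The best choice is 3 with utility -3.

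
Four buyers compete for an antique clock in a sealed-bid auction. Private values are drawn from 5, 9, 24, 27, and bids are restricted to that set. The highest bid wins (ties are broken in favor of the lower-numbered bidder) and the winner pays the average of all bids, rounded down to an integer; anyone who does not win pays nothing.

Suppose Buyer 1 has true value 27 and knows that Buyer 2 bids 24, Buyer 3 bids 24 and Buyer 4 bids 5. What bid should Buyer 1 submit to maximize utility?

24

Bid 5: loses, pays 0, utility 0.
Bid 9: loses, pays 0, utility 0.
Bid 24: wins, pays 19, utility 27 - 19 = 8.
Bid 27: wins, pays 20, utility 27 - 20 = 7.
The best choice is 24 with utility 8.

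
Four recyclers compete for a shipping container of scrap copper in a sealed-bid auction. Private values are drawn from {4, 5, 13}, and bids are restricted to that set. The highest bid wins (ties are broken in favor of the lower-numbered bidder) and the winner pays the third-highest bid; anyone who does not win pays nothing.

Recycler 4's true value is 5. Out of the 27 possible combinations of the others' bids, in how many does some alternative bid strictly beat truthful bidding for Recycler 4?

3

Others bid (4, 4, 5): truth gives 0; bid 13 gives 1 > 0. Violating.
Others bid (4, 5, 4): truth gives 0; bid 13 gives 1 > 0. Violating.
Others bid (5, 4, 4): truth gives 0; bid 13 gives 1 > 0. Violating.
Others bid (4, 4, 4): truth gives 1; no alternative beats it.
Others bid (4, 4, 13): truth gives 0; no alternative beats it.
(Checking all 27 profiles: 3 have a profitable deviation, 24 do not.)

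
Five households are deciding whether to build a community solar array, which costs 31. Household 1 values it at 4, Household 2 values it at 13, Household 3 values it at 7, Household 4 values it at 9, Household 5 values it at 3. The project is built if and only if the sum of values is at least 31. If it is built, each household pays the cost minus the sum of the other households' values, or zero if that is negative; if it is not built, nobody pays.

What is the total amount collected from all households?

14

Total value 36 ≥ cost 31, so it is built.
Household 1: others sum to 32; max(0, 31 - 32) = 0.
Household 2: others sum to 23; max(0, 31 - 23) = 8.
Household 3: others sum to 29; max(0, 31 - 29) = 2.
Household 4: others sum to 27; max(0, 31 - 27) = 4.
Household 5: others sum to 33; max(0, 31 - 33) = 0.
Total collected = 0 + 8 + 2 + 4 + 0 = 14.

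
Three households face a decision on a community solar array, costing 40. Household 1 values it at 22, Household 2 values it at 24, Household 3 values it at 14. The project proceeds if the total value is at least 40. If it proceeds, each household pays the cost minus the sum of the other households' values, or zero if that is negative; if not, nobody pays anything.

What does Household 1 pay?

Total value 60 ≥ cost 40, so the project is built.
The other households' values sum to 38.
Cost minus that sum is 40 - 38 = 2.

2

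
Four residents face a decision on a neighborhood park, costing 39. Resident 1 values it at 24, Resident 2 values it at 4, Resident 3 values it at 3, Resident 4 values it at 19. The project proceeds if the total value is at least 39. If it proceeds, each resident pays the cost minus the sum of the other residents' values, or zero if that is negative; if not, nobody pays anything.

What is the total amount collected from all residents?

Total value 50 ≥ cost 39, so it is built.
Resident 1: others sum to 26; max(0, 39 - 26) = 13.
Resident 2: others sum to 46; max(0, 39 - 46) = 0.
Resident 3: others sum to 47; max(0, 39 - 47) = 0.
Resident 4: others sum to 31; max(0, 39 - 31) = 8.
Total collected = 13 + 0 + 0 + 8 = 21.

21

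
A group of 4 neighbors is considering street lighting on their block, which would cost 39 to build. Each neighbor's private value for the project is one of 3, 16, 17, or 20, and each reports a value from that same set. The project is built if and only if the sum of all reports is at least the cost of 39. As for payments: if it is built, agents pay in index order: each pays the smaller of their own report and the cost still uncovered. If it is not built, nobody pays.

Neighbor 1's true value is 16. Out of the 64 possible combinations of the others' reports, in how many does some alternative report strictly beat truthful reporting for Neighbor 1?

51

Others report (3, 16, 17): truth gives 0; report 3 gives 13 > 0. Violating.
Others report (3, 16, 20): truth gives 0; report 3 gives 13 > 0. Violating.
Others report (3, 17, 16): truth gives 0; report 3 gives 13 > 0. Violating.
Others report (3, 17, 17): truth gives 0; report 3 gives 13 > 0. Violating.
Others report (3, 3, 3): truth gives 0; no alternative beats it.
Others report (3, 3, 16): truth gives 0; no alternative beats it.
(Checking all 64 profiles: 51 have a profitable deviation, 13 do not.)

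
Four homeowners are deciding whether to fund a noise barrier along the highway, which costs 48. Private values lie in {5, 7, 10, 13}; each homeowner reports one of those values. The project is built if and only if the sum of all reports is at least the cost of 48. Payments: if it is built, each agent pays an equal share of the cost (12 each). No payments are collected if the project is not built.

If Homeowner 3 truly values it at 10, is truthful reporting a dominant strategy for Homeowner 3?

No

Consider the case where Homeowner 1 reports 13, Homeowner 2 reports 13 and Homeowner 4 reports 13.
Truthful report 10: project built, pays 12, utility 10 - 12 = -2.
Report 5 instead: project not built, utility 0.
Since 0 > -2, reporting 5 is strictly better here, so truthful reporting is not dominant.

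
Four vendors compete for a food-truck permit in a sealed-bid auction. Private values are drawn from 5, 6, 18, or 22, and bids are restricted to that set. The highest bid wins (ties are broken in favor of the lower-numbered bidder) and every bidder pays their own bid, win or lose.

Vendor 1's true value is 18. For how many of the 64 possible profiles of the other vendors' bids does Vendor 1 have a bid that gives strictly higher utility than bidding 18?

45

Others bid (5, 5, 5): truth gives 0; bid 5 gives 13 > 0. Violating.
Others bid (5, 5, 6): truth gives 0; bid 6 gives 12 > 0. Violating.
Others bid (5, 5, 22): truth gives -18; bid 22 gives -4 > -18. Violating.
Others bid (5, 6, 5): truth gives 0; bid 6 gives 12 > 0. Violating.
Others bid (5, 5, 18): truth gives 0; no alternative beats it.
Others bid (5, 6, 18): truth gives 0; no alternative beats it.
(Checking all 64 profiles: 45 have a profitable deviation, 19 do not.)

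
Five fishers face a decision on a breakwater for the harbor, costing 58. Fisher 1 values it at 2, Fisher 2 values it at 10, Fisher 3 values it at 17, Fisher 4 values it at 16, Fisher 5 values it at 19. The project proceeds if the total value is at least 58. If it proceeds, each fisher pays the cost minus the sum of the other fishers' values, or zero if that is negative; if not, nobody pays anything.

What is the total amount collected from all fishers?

38

Total value 64 ≥ cost 58, so it is built.
Fisher 1: others sum to 62; max(0, 58 - 62) = 0.
Fisher 2: others sum to 54; max(0, 58 - 54) = 4.
Fisher 3: others sum to 47; max(0, 58 - 47) = 11.
Fisher 4: others sum to 48; max(0, 58 - 48) = 10.
Fisher 5: others sum to 45; max(0, 58 - 45) = 13.
Total collected = 0 + 4 + 11 + 10 + 13 = 38.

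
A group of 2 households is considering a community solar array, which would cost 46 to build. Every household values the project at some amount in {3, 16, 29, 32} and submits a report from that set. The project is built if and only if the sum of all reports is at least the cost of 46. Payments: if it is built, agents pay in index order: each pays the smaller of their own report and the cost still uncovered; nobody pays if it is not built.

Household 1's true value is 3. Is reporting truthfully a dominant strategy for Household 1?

Check each profile of the others' reports and compare truth against every alternative report.
Others report (32): truth gives 0, best alternative gives -13.
Others report (3): truth gives 0, best alternative gives 0.
Others report (16): truth gives 0, best alternative gives 0.
Others report (29): truth gives 0, best alternative gives 0.
In every case the truthful report is at least as good as any alternative, so it is a dominant strategy.

Yes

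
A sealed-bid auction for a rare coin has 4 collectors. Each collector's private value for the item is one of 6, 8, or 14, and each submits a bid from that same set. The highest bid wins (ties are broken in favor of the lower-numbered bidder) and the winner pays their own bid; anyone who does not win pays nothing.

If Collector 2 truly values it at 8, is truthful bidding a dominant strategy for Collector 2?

Check each profile of the others' bids and compare truth against every alternative bid.
Others bid (6, 6, 6): truth gives 0, best alternative gives 0.
Others bid (6, 6, 8): truth gives 0, best alternative gives 0.
Others bid (6, 6, 14): truth gives 0, best alternative gives 0.
Others bid (6, 8, 6): truth gives 0, best alternative gives 0.
Others bid (6, 8, 8): truth gives 0, best alternative gives 0.
Others bid (6, 8, 14): truth gives 0, best alternative gives 0.
(Remaining 21 profiles checked similarly; truth is weakly best in each.)
In every case the truthful bid is at least as good as any alternative, so it is a dominant strategy.

Yes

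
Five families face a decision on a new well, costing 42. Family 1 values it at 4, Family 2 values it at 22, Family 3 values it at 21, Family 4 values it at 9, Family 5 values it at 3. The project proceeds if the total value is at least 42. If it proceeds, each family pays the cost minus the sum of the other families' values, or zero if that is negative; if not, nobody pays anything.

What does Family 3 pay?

4

Total value 59 ≥ cost 42, so the project is built.
The other families' values sum to 38.
Cost minus that sum is 42 - 38 = 4.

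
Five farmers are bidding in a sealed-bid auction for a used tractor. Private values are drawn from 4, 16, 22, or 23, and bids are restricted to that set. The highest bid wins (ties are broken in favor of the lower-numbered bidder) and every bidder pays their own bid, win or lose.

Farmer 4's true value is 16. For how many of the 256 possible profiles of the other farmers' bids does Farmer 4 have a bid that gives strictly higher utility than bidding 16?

254

Others bid (4, 4, 4, 22): truth gives -16; bid 4 gives -4 > -16. Violating.
Others bid (4, 4, 4, 23): truth gives -16; bid 4 gives -4 > -16. Violating.
Others bid (4, 4, 16, 4): truth gives -16; bid 4 gives -4 > -16. Violating.
Others bid (4, 4, 16, 16): truth gives -16; bid 4 gives -4 > -16. Violating.
Others bid (4, 4, 4, 4): truth gives 0; no alternative beats it.
Others bid (4, 4, 4, 16): truth gives 0; no alternative beats it.
(Checking all 256 profiles: 254 have a profitable deviation, 2 do not.)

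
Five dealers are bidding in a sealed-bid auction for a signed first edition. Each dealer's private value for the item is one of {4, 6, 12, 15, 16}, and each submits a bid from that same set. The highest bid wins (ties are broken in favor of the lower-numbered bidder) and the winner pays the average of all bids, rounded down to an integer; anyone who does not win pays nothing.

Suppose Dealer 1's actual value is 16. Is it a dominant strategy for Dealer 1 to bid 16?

No

Consider the case where Dealer 2 bids 4, Dealer 3 bids 4, Dealer 4 bids 4 and Dealer 5 bids 4.
Truthful bid 16: wins, pays 6, utility 16 - 6 = 10.
Bid 4 instead: wins, pays 4, utility 16 - 4 = 12.
Since 12 > 10, bidding 4 is strictly better here, so truthful bidding is not dominant.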